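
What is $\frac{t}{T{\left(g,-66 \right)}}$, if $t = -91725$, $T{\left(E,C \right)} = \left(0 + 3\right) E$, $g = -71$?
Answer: $\frac{30575}{71} \approx 430.63$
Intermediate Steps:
$T{\left(E,C \right)} = 3 E$
$\frac{t}{T{\left(g,-66 \right)}} = - \frac{91725}{3 \left(-71\right)} = - \frac{91725}{-213} = \left(-91725\right) \left(- \frac{1}{213}\right) = \frac{30575}{71}$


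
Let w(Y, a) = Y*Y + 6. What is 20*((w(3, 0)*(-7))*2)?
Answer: -4200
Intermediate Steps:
w(Y, a) = 6 + Y² (w(Y, a) = Y² + 6 = 6 + Y²)
20*((w(3, 0)*(-7))*2) = 20*(((6 + 3²)*(-7))*2) = 20*(((6 + 9)*(-7))*2) = 20*((15*(-7))*2) = 20*(-105*2) = 20*(-210) = -4200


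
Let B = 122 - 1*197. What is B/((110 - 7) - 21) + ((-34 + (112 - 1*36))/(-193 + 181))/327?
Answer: -12406/13407 ≈ -0.92534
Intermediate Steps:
B = -75 (B = 122 - 197 = -75)
B/((110 - 7) - 21) + ((-34 + (112 - 1*36))/(-193 + 181))/327 = -75/((110 - 7) - 21) + ((-34 + (112 - 1*36))/(-193 + 181))/327 = -75/(103 - 21) + ((-34 + (112 - 36))/(-12))*(1/327) = -75/82 + ((-34 + 76)*(-1/12))*(1/327) = -75*1/82 + (42*(-1/12))*(1/327) = -75/82 - 7/2*1/327 = -75/82 - 7/654 = -12406/13407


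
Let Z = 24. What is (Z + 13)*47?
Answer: 1739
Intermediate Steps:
(Z + 13)*47 = (24 + 13)*47 = 37*47 = 1739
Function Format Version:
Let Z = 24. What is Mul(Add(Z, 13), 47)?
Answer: 1739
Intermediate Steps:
Mul(Add(Z, 13), 47) = Mul(Add(24, 13), 47) = Mul(37, 47) = 1739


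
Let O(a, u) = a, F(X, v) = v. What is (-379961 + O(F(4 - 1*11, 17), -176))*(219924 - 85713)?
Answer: -50992664184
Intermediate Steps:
(-379961 + O(F(4 - 1*11, 17), -176))*(219924 - 85713) = (-379961 + 17)*(219924 - 85713) = -379944*134211 = -50992664184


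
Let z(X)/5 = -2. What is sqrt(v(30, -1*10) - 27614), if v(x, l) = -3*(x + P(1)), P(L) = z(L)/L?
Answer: I*sqrt(27674) ≈ 166.35*I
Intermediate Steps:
z(X) = -10 (z(X) = 5*(-2) = -10)
P(L) = -10/L
v(x, l) = 30 - 3*x (v(x, l) = -3*(x - 10/1) = -3*(x - 10*1) = -3*(x - 10) = -3*(-10 + x) = 30 - 3*x)
sqrt(v(30, -1*10) - 27614) = sqrt((30 - 3*30) - 27614) = sqrt((30 - 90) - 27614) = sqrt(-60 - 27614) = sqrt(-27674) = I*sqrt(27674)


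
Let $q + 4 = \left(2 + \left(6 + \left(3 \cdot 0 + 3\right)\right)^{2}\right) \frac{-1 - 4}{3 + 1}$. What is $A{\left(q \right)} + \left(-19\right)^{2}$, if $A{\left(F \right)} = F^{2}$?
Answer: $\frac{191537}{16} \approx 11971.0$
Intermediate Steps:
$q = - \frac{431}{4}$ ($q = -4 + \left(2 + \left(6 + \left(3 \cdot 0 + 3\right)\right)^{2}\right) \frac{-1 - 4}{3 + 1} = -4 + \left(2 + \left(6 + \left(0 + 3\right)\right)^{2}\right) \left(- \frac{5}{4}\right) = -4 + \left(2 + \left(6 + 3\right)^{2}\right) \left(\left(-5\right) \frac{1}{4}\right) = -4 + \left(2 + 9^{2}\right) \left(- \frac{5}{4}\right) = -4 + \left(2 + 81\right) \left(- \frac{5}{4}\right) = -4 + 83 \left(- \frac{5}{4}\right) = -4 - \frac{415}{4} = - \frac{431}{4} \approx -107.75$)
$A{\left(q \right)} + \left(-19\right)^{2} = \left(- \frac{431}{4}\right)^{2} + \left(-19\right)^{2} = \frac{185761}{16} + 361 = \frac{191537}{16}$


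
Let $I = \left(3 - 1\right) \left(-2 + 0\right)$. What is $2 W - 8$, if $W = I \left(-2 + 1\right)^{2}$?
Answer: $-16$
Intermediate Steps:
$I = -4$ ($I = 2 \left(-2\right) = -4$)
$W = -4$ ($W = - 4 \left(-2 + 1\right)^{2} = - 4 \left(-1\right)^{2} = \left(-4\right) 1 = -4$)
$2 W - 8 = 2 \left(-4\right) - 8 = -8 - 8 = -16$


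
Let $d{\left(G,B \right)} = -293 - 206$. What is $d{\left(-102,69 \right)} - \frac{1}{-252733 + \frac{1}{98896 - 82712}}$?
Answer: $- \frac{2041025188445}{4090230871} \approx -499.0$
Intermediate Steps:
$d{\left(G,B \right)} = -499$
$d{\left(-102,69 \right)} - \frac{1}{-252733 + \frac{1}{98896 - 82712}} = -499 - \frac{1}{-252733 + \frac{1}{98896 - 82712}} = -499 - \frac{1}{-252733 + \frac{1}{16184}} = -499 - \frac{1}{- \frac{4090230871}{16184}} = -499 - - \frac{16184}{4090230871} = -499 + \frac{16184}{4090230871} = - \frac{2041025188445}{4090230871}$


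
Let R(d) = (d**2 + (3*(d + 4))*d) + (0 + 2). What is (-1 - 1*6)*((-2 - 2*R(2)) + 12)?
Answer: 518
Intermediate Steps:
R(d) = 2 + d**2 + d*(12 + 3*d) (R(d) = (d**2 + (3*(4 + d))*d) + 2 = (d**2 + (12 + 3*d)*d) + 2 = (d**2 + d*(12 + 3*d)) + 2 = 2 + d**2 + d*(12 + 3*d))
(-1 - 1*6)*((-2 - 2*R(2)) + 12) = (-1 - 1*6)*((-2 - 2*(2 + 4*2**2 + 12*2)) + 12) = (-1 - 6)*((-2 - 2*(2 + 4*4 + 24)) + 12) = -7*((-2 - 2*(2 + 16 + 24)) + 12) = -7*((-2 - 2*42) + 12) = -7*((-2 - 84) + 12) = -7*(-86 + 12) = -7*(-74) = 518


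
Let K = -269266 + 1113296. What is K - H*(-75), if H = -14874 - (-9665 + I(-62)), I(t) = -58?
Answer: 457705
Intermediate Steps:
H = -5151 (H = -14874 - (-9665 - 58) = -14874 - 1*(-9723) = -14874 + 9723 = -5151)
K = 844030
K - H*(-75) = 844030 - (-5151)*(-75) = 844030 - 1*386325 = 844030 - 386325 = 457705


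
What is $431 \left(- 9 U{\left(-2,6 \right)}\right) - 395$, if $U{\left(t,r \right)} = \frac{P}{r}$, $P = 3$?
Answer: $- \frac{4669}{2} \approx -2334.5$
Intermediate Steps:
$U{\left(t,r \right)} = \frac{3}{r}$
$431 \left(- 9 U{\left(-2,6 \right)}\right) - 395 = 431 \left(- 9 \cdot \frac{3}{6}\right) - 395 = 431 \left(- 9 \cdot 3 \cdot \frac{1}{6}\right) - 395 = 431 \left(\left(-9\right) \frac{1}{2}\right) - 395 = 431 \left(- \frac{9}{2}\right) - 395 = - \frac{3879}{2} - 395 = - \frac{4669}{2}$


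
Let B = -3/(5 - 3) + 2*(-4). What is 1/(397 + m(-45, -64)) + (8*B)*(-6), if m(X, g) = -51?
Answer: 157777/346 ≈ 456.00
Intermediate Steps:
B = -19/2 (B = -3/2 - 8 = -19/2 ≈ -9.5000)
1/(397 + m(-45, -64)) + (8*B)*(-6) = 1/(397 - 51) + (8*(-19/2))*(-6) = 1/346 - 76*(-6) = 1/346 + 456 = 157777/346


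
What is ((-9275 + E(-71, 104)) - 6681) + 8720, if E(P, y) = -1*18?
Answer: -7254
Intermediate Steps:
E(P, y) = -18
((-9275 + E(-71, 104)) - 6681) + 8720 = ((-9275 - 18) - 6681) + 8720 = (-9293 - 6681) + 8720 = -15974 + 8720 = -7254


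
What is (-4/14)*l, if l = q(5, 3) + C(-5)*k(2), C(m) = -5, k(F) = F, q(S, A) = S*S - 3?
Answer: -24/7 ≈ -3.4286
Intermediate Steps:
q(S, A) = -3 + S² (q(S, A) = S² - 3 = -3 + S²)
l = 12 (l = (-3 + 5²) - 5*2 = (-3 + 25) - 10 = 22 - 10 = 12)
(-4/14)*l = -4/14*12 = -4*1/14*12 = -2/7*12 = -24/7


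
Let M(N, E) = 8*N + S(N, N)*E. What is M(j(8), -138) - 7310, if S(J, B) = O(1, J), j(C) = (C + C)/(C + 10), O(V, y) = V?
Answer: -66968/9 ≈ -7440.9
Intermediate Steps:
j(C) = 2*C/(10 + C) (j(C) = (2*C)/(10 + C) = 2*C/(10 + C))
S(J, B) = 1
M(N, E) = E + 8*N (M(N, E) = 8*N + 1*E = 8*N + E = E + 8*N)
M(j(8), -138) - 7310 = (-138 + 8*(2*8/(10 + 8))) - 7310 = (-138 + 8*(2*8/18)) - 7310 = (-138 + 8*(2*8*(1/18))) - 7310 = (-138 + 8*(8/9)) - 7310 = (-138 + 64/9) - 7310 = -1178/9 - 7310 = -66968/9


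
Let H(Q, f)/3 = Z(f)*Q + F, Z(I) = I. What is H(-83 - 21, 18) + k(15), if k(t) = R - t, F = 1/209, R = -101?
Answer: -1197985/209 ≈ -5732.0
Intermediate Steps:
F = 1/209 ≈ 0.0047847
k(t) = -101 - t
H(Q, f) = 3/209 + 3*Q*f (H(Q, f) = 3*(f*Q + 1/209) = 3*(Q*f + 1/209) = 3*(1/209 + Q*f) = 3/209 + 3*Q*f)
H(-83 - 21, 18) + k(15) = (3/209 + 3*(-83 - 21)*18) + (-101 - 1*15) = (3/209 + 3*(-104)*18) + (-101 - 15) = (3/209 - 5616) - 116 = -1173741/209 - 116 = -1197985/209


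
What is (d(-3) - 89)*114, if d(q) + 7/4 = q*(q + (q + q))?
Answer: -14535/2 ≈ -7267.5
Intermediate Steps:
d(q) = -7/4 + 3*q² (d(q) = -7/4 + q*(q + (q + q)) = -7/4 + q*(q + 2*q) = -7/4 + q*(3*q) = -7/4 + 3*q²)
(d(-3) - 89)*114 = ((-7/4 + 3*(-3)²) - 89)*114 = ((-7/4 + 3*9) - 89)*114 = ((-7/4 + 27) - 89)*114 = (101/4 - 89)*114 = -255/4*114 = -14535/2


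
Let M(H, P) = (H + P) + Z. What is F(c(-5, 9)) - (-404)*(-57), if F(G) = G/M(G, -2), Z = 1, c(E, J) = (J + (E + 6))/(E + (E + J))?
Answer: -253298/11 ≈ -23027.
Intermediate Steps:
c(E, J) = (6 + E + J)/(J + 2*E) (c(E, J) = (J + (6 + E))/(J + 2*E) = (6 + E + J)/(J + 2*E))
M(H, P) = 1 + H + P (M(H, P) = (H + P) + 1 = 1 + H + P)
F(G) = G/(-1 + G) (F(G) = G/(1 + G - 2) = G/(-1 + G))
F(c(-5, 9)) - (-404)*(-57) = ((6 - 5 + 9)/(9 + 2*(-5)))/(-1 + (6 - 5 + 9)/(9 + 2*(-5))) - (-404)*(-57) = (10/(9 - 10))/(-1 + 10/(9 - 10)) - 1*23028 = (10/(-1))/(-1 + 10/(-1)) - 23028 = (-1*10)/(-1 - 1*10) - 23028 = -10/(-1 - 10) - 23028 = -10/(-11) - 23028 = -10*(-1/11) - 23028 = 10/11 - 23028 = -253298/11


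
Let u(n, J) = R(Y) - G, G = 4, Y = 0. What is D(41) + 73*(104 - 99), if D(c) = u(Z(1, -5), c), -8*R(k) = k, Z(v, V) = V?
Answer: 361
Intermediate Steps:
R(k) = -k/8
u(n, J) = -4 (u(n, J) = -1/8*0 - 1*4 = 0 - 4 = -4)
D(c) = -4
D(41) + 73*(104 - 99) = -4 + 73*(104 - 99) = -4 + 73*5 = -4 + 365 = 361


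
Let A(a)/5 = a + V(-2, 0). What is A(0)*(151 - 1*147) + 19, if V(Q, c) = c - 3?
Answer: -41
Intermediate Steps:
V(Q, c) = -3 + c
A(a) = -15 + 5*a (A(a) = 5*(a + (-3 + 0)) = 5*(a - 3) = 5*(-3 + a) = -15 + 5*a)
A(0)*(151 - 1*147) + 19 = (-15 + 5*0)*(151 - 1*147) + 19 = (-15 + 0)*(151 - 147) + 19 = -15*4 + 19 = -60 + 19 = -41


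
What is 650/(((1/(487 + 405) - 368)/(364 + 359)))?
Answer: -83839080/65651 ≈ -1277.0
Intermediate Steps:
650/(((1/(487 + 405) - 368)/(364 + 359))) = 650/(((1/892 - 368)/723)) = 650/(((1/892 - 368)*(1/723))) = 650/((-328255/892*1/723)) = 650/(-328255/644916) = 650*(-644916/328255) = -83839080/65651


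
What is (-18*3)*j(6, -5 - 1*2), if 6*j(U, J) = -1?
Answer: 9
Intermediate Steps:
j(U, J) = -⅙ (j(U, J) = (⅙)*(-1) = -⅙)
(-18*3)*j(6, -5 - 1*2) = -18*3*(-⅙) = -54*(-⅙) = 9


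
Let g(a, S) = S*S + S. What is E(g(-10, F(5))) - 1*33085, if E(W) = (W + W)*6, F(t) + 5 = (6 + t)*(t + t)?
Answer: 100475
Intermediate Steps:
F(t) = -5 + 2*t*(6 + t) (F(t) = -5 + (6 + t)*(t + t) = -5 + (6 + t)*(2*t) = -5 + 2*t*(6 + t))
g(a, S) = S + S² (g(a, S) = S² + S = S + S²)
E(W) = 12*W (E(W) = (2*W)*6 = 12*W)
E(g(-10, F(5))) - 1*33085 = 12*((-5 + 2*5² + 12*5)*(1 + (-5 + 2*5² + 12*5))) - 1*33085 = 12*((-5 + 2*25 + 60)*(1 + (-5 + 2*25 + 60))) - 33085 = 12*((-5 + 50 + 60)*(1 + (-5 + 50 + 60))) - 33085 = 12*(105*(1 + 105)) - 33085 = 12*(105*106) - 33085 = 12*11130 - 33085 = 133560 - 33085 = 100475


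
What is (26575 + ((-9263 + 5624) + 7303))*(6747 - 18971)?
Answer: -369641536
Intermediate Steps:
(26575 + ((-9263 + 5624) + 7303))*(6747 - 18971) = (26575 + (-3639 + 7303))*(-12224) = (26575 + 3664)*(-12224) = 30239*(-12224) = -369641536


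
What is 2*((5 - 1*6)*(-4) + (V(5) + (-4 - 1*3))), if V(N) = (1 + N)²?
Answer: 66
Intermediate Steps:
2*((5 - 1*6)*(-4) + (V(5) + (-4 - 1*3))) = 2*((5 - 1*6)*(-4) + ((1 + 5)² + (-4 - 1*3))) = 2*((5 - 6)*(-4) + (6² + (-4 - 3))) = 2*(-1*(-4) + (36 - 7)) = 2*(4 + 29) = 2*33 = 66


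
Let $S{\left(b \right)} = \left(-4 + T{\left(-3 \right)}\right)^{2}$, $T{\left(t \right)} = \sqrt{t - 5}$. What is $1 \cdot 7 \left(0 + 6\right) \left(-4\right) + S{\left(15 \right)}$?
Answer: $-160 - 16 i \sqrt{2} \approx -160.0 - 22.627 i$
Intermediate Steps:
$T{\left(t \right)} = \sqrt{-5 + t}$
$S{\left(b \right)} = \left(-4 + 2 i \sqrt{2}\right)^{2}$ ($S{\left(b \right)} = \left(-4 + \sqrt{-5 - 3}\right)^{2} = \left(-4 + \sqrt{-8}\right)^{2} = \left(-4 + 2 i \sqrt{2}\right)^{2}$)
$1 \cdot 7 \left(0 + 6\right) \left(-4\right) + S{\left(15 \right)} = 1 \cdot 7 \left(0 + 6\right) \left(-4\right) + \left(8 - 16 i \sqrt{2}\right) = 7 \cdot 6 \left(-4\right) + \left(8 - 16 i \sqrt{2}\right) = 7 \left(-24\right) + \left(8 - 16 i \sqrt{2}\right) = -168 + \left(8 - 16 i \sqrt{2}\right) = -160 - 16 i \sqrt{2}$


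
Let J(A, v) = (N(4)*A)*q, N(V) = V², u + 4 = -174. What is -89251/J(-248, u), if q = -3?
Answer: -89251/11904 ≈ -7.4976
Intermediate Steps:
u = -178 (u = -4 - 174 = -178)
J(A, v) = -48*A (J(A, v) = (4²*A)*(-3) = (16*A)*(-3) = -48*A)
-89251/J(-248, u) = -89251/((-48*(-248))) = -89251/11904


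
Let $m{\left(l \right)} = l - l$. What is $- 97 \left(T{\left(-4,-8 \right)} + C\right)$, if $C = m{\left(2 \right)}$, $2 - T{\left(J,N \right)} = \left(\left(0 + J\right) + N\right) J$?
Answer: $4462$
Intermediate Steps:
$m{\left(l \right)} = 0$
$T{\left(J,N \right)} = 2 - J \left(J + N\right)$ ($T{\left(J,N \right)} = 2 - \left(\left(0 + J\right) + N\right) J = 2 - \left(J + N\right) J = 2 - J \left(J + N\right)$)
$C = 0$
$- 97 \left(T{\left(-4,-8 \right)} + C\right) = - 97 \left(\left(2 - \left(-4\right)^{2} - \left(-4\right) \left(-8\right)\right) + 0\right) = - 97 \left(\left(2 - 16 - 32\right) + 0\right) = - 97 \left(-46 + 0\right) = \left(-97\right) \left(-46\right) = 4462$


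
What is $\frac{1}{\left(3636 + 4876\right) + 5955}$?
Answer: $\frac{1}{14467} \approx 6.9123 \cdot 10^{-5}$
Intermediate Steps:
$\frac{1}{\left(3636 + 4876\right) + 5955} = \frac{1}{8512 + 5955} = \frac{1}{14467}$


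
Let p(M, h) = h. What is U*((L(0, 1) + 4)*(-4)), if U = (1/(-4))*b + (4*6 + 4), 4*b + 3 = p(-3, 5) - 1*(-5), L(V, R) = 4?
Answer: -882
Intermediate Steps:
b = 7/4 (b = -3/4 + (5 - 1*(-5))/4 = -3/4 + (5 + 5)/4 = -3/4 + (1/4)*10 = -3/4 + 5/2 = 7/4 ≈ 1.7500)
U = 441/16 (U = (1/(-4))*(7/4) + (4*6 + 4) = (1*(-1/4))*(7/4) + (24 + 4) = -1/4*7/4 + 28 = -7/16 + 28 = 441/16 ≈ 27.563)
U*((L(0, 1) + 4)*(-4)) = 441*((4 + 4)*(-4))/16 = 441*(8*(-4))/16 = (441/16)*(-32) = -882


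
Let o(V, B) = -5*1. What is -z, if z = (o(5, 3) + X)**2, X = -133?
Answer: -19044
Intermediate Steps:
o(V, B) = -5
z = 19044 (z = (-5 - 133)**2 = (-138)**2 = 19044)
-z = -1*19044 = -19044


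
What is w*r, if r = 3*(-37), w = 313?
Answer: -34743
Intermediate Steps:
r = -111
w*r = 313*(-111) = -34743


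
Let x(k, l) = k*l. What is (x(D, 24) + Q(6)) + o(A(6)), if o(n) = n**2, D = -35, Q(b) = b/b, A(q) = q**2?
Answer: 457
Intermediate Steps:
Q(b) = 1
(x(D, 24) + Q(6)) + o(A(6)) = (-35*24 + 1) + (6**2)**2 = (-840 + 1) + 36**2 = -839 + 1296 = 457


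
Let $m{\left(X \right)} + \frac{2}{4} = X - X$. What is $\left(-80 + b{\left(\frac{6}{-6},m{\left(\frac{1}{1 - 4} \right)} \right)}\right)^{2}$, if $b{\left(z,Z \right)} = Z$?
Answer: $\frac{25921}{4} \approx 6480.3$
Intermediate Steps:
$m{\left(X \right)} = - \frac{1}{2}$ ($m{\left(X \right)} = - \frac{1}{2} + \left(X - X\right) = - \frac{1}{2} + 0 = - \frac{1}{2}$)
$\left(-80 + b{\left(\frac{6}{-6},m{\left(\frac{1}{1 - 4} \right)} \right)}\right)^{2} = \left(-80 - \frac{1}{2}\right)^{2} = \left(- \frac{161}{2}\right)^{2} = \frac{25921}{4}$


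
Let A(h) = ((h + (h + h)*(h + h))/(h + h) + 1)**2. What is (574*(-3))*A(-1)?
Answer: -861/2 ≈ -430.50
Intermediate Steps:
A(h) = (1 + (h + 4*h**2)/(2*h))**2 (A(h) = ((h + (2*h)*(2*h))/((2*h)) + 1)**2 = ((h + 4*h**2)*(1/(2*h)) + 1)**2 = ((h + 4*h**2)/(2*h) + 1)**2 = (1 + (h + 4*h**2)/(2*h))**2)
(574*(-3))*A(-1) = (574*(-3))*((3 + 4*(-1))**2/4) = -861*(3 - 4)**2/2 = -861*(-1)**2/2 = -861/2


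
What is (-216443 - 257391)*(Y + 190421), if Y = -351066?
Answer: 76119062930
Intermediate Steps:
(-216443 - 257391)*(Y + 190421) = (-216443 - 257391)*(-351066 + 190421) = -473834*(-160645) = 76119062930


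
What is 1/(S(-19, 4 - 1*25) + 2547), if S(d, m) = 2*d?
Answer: 1/2509 ≈ 0.00039857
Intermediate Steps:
1/(S(-19, 4 - 1*25) + 2547) = 1/(2*(-19) + 2547) = 1/(-38 + 2547) = 1/2509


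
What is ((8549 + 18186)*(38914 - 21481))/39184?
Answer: 466071255/39184 ≈ 11894.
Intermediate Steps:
((8549 + 18186)*(38914 - 21481))/39184 = (26735*17433)*(1/39184) = 466071255*(1/39184) = 466071255/39184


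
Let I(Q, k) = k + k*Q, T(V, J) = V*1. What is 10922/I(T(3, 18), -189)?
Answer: -5461/378 ≈ -14.447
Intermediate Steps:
T(V, J) = V
I(Q, k) = k + Q*k
10922/I(T(3, 18), -189) = 10922/((-189*(1 + 3))) = 10922/((-189*4)) = 10922/(-756) = 10922*(-1/756) = -5461/378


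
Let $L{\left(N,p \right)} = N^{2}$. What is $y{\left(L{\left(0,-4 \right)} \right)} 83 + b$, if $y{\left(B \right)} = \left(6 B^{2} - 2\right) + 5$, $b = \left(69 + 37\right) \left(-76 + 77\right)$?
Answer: $355$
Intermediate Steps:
$b = 106$ ($b = 106 \cdot 1 = 106$)
$y{\left(B \right)} = 3 + 6 B^{2}$ ($y{\left(B \right)} = \left(-2 + 6 B^{2}\right) + 5 = 3 + 6 B^{2}$)
$y{\left(L{\left(0,-4 \right)} \right)} 83 + b = \left(3 + 6 \left(0^{2}\right)^{2}\right) 83 + 106 = \left(3 + 6 \cdot 0^{2}\right) 83 + 106 = \left(3 + 6 \cdot 0\right) 83 + 106 = \left(3 + 0\right) 83 + 106 = 3 \cdot 83 + 106 = 249 + 106 = 355$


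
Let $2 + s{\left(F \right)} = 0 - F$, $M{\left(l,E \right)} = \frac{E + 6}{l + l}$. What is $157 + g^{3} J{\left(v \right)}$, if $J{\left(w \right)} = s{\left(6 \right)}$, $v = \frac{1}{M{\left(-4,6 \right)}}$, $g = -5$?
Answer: $1157$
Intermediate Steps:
$M{\left(l,E \right)} = \frac{6 + E}{2 l}$
$s{\left(F \right)} = -2 - F$ ($s{\left(F \right)} = -2 + \left(0 - F\right) = -2 - F$)
$v = - \frac{2}{3}$ ($v = \frac{1}{\frac{1}{2} \frac{1}{-4} \left(6 + 6\right)} = \frac{1}{\frac{1}{2} \left(- \frac{1}{4}\right) 12} = \frac{1}{- \frac{3}{2}} = - \frac{2}{3} \approx -0.66667$)
$J{\left(w \right)} = -8$ ($J{\left(w \right)} = -2 - 6 = -8$)
$157 + g^{3} J{\left(v \right)} = 157 + \left(-5\right)^{3} \left(-8\right) = 157 - -1000 = 157 + 1000 = 1157$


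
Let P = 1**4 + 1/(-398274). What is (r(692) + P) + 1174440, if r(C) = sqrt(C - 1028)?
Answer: 467749314833/398274 + 4*I*sqrt(21) ≈ 1.1744e+6 + 18.33*I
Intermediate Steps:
r(C) = sqrt(-1028 + C)
P = 398273/398274 (P = 1 - 1/398274 = 398273/398274 ≈ 1.0000)
(r(692) + P) + 1174440 = (sqrt(-1028 + 692) + 398273/398274) + 1174440 = (sqrt(-336) + 398273/398274) + 1174440 = (4*I*sqrt(21) + 398273/398274) + 1174440 = (398273/398274 + 4*I*sqrt(21)) + 1174440 = 467749314833/398274 + 4*I*sqrt(21)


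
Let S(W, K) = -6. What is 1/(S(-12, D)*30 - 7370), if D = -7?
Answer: -1/7550 ≈ -0.00013245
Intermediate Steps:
1/(S(-12, D)*30 - 7370) = 1/(-6*30 - 7370) = 1/(-180 - 7370) = 1/(-7550) = -1/7550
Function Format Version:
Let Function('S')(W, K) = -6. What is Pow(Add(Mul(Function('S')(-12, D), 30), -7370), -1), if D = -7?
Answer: Rational(-1, 7550) ≈ -0.00013245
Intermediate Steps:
Pow(Add(Mul(Function('S')(-12, D), 30), -7370), -1) = Pow(Add(Mul(-6, 30), -7370), -1) = Pow(Add(-180, -7370), -1) = Pow(-7550, -1) = Rational(-1, 7550)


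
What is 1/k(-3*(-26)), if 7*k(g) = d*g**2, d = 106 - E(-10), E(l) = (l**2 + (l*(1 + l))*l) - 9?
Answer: 7/5566860 ≈ 1.2574e-6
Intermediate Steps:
E(l) = -9 + l**2 + l**2*(1 + l) (E(l) = (l**2 + l**2*(1 + l)) - 9 = -9 + l**2 + l**2*(1 + l))
d = 915 (d = 106 - (-9 + (-10)**3 + 2*(-10)**2) = 106 - (-9 - 1000 + 2*100) = 106 - (-9 - 1000 + 200) = 106 - 1*(-809) = 106 + 809 = 915)
k(g) = 915*g**2/7 (k(g) = (915*g**2)/7 = 915*g**2/7)
1/k(-3*(-26)) = 1/(915*(-3*(-26))**2/7) = 1/((915/7)*78**2) = 1/((915/7)*6084) = 1/(5566860/7) = 7/5566860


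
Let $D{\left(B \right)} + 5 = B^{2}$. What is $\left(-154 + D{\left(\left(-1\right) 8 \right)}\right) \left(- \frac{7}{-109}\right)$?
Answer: $- \frac{665}{109} \approx -6.1009$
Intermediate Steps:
$D{\left(B \right)} = -5 + B^{2}$
$\left(-154 + D{\left(\left(-1\right) 8 \right)}\right) \left(- \frac{7}{-109}\right) = \left(-154 - \left(5 - \left(\left(-1\right) 8\right)^{2}\right)\right) \left(- \frac{7}{-109}\right) = \left(-154 - \left(5 - \left(-8\right)^{2}\right)\right) \left(\left(-7\right) \left(- \frac{1}{109}\right)\right) = \left(-154 + \left(-5 + 64\right)\right) \frac{7}{109} = \left(-154 + 59\right) \frac{7}{109} = \left(-95\right) \frac{7}{109} = - \frac{665}{109}$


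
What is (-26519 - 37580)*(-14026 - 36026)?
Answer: 3208283148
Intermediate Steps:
(-26519 - 37580)*(-14026 - 36026) = -64099*(-50052) = 3208283148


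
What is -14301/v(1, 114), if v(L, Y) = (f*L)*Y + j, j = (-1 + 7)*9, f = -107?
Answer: 4767/4048 ≈ 1.1776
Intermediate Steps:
j = 54 (j = 6*9 = 54)
v(L, Y) = 54 - 107*L*Y (v(L, Y) = (-107*L)*Y + 54 = -107*L*Y + 54 = 54 - 107*L*Y)
-14301/v(1, 114) = -14301/(54 - 107*1*114) = -14301/(54 - 12198) = -14301/(-12144) = -14301*(-1/12144) = 4767/4048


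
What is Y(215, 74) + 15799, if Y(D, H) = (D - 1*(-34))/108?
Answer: 568847/36 ≈ 15801.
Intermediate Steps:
Y(D, H) = 17/54 + D/108 (Y(D, H) = (D + 34)*(1/108) = (34 + D)*(1/108) = 17/54 + D/108)
Y(215, 74) + 15799 = (17/54 + (1/108)*215) + 15799 = (17/54 + 215/108) + 15799 = 83/36 + 15799 = 568847/36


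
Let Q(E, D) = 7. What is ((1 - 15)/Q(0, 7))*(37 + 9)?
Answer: -92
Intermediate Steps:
((1 - 15)/Q(0, 7))*(37 + 9) = ((1 - 15)/7)*(37 + 9) = -14*1/7*46 = -2*46 = -92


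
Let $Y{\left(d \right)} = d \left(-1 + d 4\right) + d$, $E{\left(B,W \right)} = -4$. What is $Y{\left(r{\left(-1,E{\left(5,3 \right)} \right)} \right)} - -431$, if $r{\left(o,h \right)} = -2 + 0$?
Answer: $447$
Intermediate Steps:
$r{\left(o,h \right)} = -2$
$Y{\left(d \right)} = d + d \left(-1 + 4 d\right)$ ($Y{\left(d \right)} = d \left(-1 + 4 d\right) + d = d + d \left(-1 + 4 d\right)$)
$Y{\left(r{\left(-1,E{\left(5,3 \right)} \right)} \right)} - -431 = 4 \left(-2\right)^{2} - -431 = 4 \cdot 4 + 431 = 16 + 431 = 447$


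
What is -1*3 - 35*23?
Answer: -808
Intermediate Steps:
-1*3 - 35*23 = -3 - 805 = -808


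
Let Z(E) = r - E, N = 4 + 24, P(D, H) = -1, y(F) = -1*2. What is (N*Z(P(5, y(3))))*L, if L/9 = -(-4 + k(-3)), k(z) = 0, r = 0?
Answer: 1008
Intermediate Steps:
y(F) = -2
N = 28
Z(E) = -E (Z(E) = 0 - E = -E)
L = 36 (L = 9*(-(-4 + 0)) = 9*(-1*(-4)) = 9*4 = 36)
(N*Z(P(5, y(3))))*L = (28*(-1*(-1)))*36 = (28*1)*36 = 28*36 = 1008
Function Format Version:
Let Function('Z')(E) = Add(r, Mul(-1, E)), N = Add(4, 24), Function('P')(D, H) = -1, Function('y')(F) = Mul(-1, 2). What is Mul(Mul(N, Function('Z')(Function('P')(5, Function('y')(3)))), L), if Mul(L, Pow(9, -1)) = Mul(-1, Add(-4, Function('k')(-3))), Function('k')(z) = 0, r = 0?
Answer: 1008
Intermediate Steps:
Function('y')(F) = -2
N = 28
Function('Z')(E) = Mul(-1, E) (Function('Z')(E) = Add(0, Mul(-1, E)) = Mul(-1, E))
L = 36 (L = Mul(9, Mul(-1, Add(-4, 0))) = Mul(9, Mul(-1, -4)) = Mul(9, 4) = 36)
Mul(Mul(N, Function('Z')(Function('P')(5, Function('y')(3)))), L) = Mul(Mul(28, Mul(-1, -1)), 36) = Mul(Mul(28, 1), 36) = Mul(28, 36) = 1008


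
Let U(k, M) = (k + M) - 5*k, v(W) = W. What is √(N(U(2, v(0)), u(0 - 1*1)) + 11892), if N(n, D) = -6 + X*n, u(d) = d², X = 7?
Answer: 13*√70 ≈ 108.77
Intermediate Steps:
U(k, M) = M - 4*k (U(k, M) = (M + k) - 5*k = M - 4*k)
N(n, D) = -6 + 7*n
√(N(U(2, v(0)), u(0 - 1*1)) + 11892) = √((-6 + 7*(0 - 4*2)) + 11892) = √((-6 + 7*(0 - 8)) + 11892) = √((-6 + 7*(-8)) + 11892) = √((-6 - 56) + 11892) = √(-62 + 11892) = √11830 = 13*√70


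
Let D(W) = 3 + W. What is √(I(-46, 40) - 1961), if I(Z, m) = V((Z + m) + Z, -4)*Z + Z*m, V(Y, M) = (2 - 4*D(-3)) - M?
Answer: 3*I*√453 ≈ 63.851*I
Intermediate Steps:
V(Y, M) = 2 - M (V(Y, M) = (2 - 4*(3 - 3)) - M = (2 - 4*0) - M = (2 + 0) - M = 2 - M)
I(Z, m) = 6*Z + Z*m (I(Z, m) = (2 - 1*(-4))*Z + Z*m = (2 + 4)*Z + Z*m = 6*Z + Z*m)
√(I(-46, 40) - 1961) = √(-46*(6 + 40) - 1961) = √(-46*46 - 1961) = √(-2116 - 1961) = √(-4077) = 3*I*√453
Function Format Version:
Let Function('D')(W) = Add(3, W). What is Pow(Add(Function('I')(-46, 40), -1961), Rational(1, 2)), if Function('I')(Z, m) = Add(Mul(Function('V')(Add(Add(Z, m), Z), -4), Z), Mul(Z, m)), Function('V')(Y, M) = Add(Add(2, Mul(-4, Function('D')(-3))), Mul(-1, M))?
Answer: Mul(3, I, Pow(453, Rational(1, 2))) ≈ Mul(63.851, I)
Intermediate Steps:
Function('V')(Y, M) = Add(2, Mul(-1, M)) (Function('V')(Y, M) = Add(Add(2, Mul(-4, Add(3, -3))), Mul(-1, M)) = Add(Add(2, Mul(-4, 0)), Mul(-1, M)) = Add(Add(2, 0), Mul(-1, M)) = Add(2, Mul(-1, M)))
Function('I')(Z, m) = Add(Mul(6, Z), Mul(Z, m)) (Function('I')(Z, m) = Add(Mul(Add(2, Mul(-1, -4)), Z), Mul(Z, m)) = Add(Mul(Add(2, 4), Z), Mul(Z, m)) = Add(Mul(6, Z), Mul(Z, m)))
Pow(Add(Function('I')(-46, 40), -1961), Rational(1, 2)) = Pow(Add(Mul(-46, Add(6, 40)), -1961), Rational(1, 2)) = Pow(Add(Mul(-46, 46), -1961), Rational(1, 2)) = Pow(Add(-2116, -1961), Rational(1, 2)) = Pow(-4077, Rational(1, 2)) = Mul(3, I, Pow(453, Rational(1, 2)))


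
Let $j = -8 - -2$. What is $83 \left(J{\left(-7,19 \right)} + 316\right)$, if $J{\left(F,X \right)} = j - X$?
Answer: $24153$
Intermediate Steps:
$j = -6$ ($j = -8 + 2 = -6$)
$J{\left(F,X \right)} = -6 - X$
$83 \left(J{\left(-7,19 \right)} + 316\right) = 83 \left(\left(-6 - 19\right) + 316\right) = 83 \left(-25 + 316\right) = 83 \cdot 291 = 24153$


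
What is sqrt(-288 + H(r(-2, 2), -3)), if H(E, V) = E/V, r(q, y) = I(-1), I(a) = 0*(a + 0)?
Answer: 12*I*sqrt(2) ≈ 16.971*I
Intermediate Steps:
I(a) = 0 (I(a) = 0*a = 0)
r(q, y) = 0
sqrt(-288 + H(r(-2, 2), -3)) = sqrt(-288 + 0/(-3)) = sqrt(-288 + 0*(-1/3)) = sqrt(-288 + 0) = sqrt(-288) = 12*I*sqrt(2)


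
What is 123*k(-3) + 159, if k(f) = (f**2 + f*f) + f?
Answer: 2004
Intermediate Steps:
k(f) = f + 2*f**2 (k(f) = (f**2 + f**2) + f = 2*f**2 + f = f + 2*f**2)
123*k(-3) + 159 = 123*(-3*(1 + 2*(-3))) + 159 = 123*(-3*(1 - 6)) + 159 = 123*(-3*(-5)) + 159 = 123*15 + 159 = 1845 + 159 = 2004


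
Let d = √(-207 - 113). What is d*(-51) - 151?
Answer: -151 - 408*I*√5 ≈ -151.0 - 912.32*I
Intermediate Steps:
d = 8*I*√5 (d = √(-320) = 8*I*√5 ≈ 17.889*I)
d*(-51) - 151 = (8*I*√5)*(-51) - 151 = -408*I*√5 - 151 = -151 - 408*I*√5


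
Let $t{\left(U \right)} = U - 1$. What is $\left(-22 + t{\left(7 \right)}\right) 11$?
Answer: $-176$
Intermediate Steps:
$t{\left(U \right)} = -1 + U$ ($t{\left(U \right)} = U - 1 = -1 + U$)
$\left(-22 + t{\left(7 \right)}\right) 11 = \left(-22 + \left(-1 + 7\right)\right) 11 = \left(-22 + 6\right) 11 = \left(-16\right) 11 = -176$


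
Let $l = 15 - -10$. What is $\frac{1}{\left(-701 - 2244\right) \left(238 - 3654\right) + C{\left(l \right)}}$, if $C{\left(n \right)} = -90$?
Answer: $\frac{1}{10060030} \approx 9.9403 \cdot 10^{-8}$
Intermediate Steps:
$l = 25$ ($l = 15 + 10 = 25$)
$\frac{1}{\left(-701 - 2244\right) \left(238 - 3654\right) + C{\left(l \right)}} = \frac{1}{\left(-701 - 2244\right) \left(238 - 3654\right) - 90} = \frac{1}{\left(-2945\right) \left(-3416\right) - 90} = \frac{1}{10060120 - 90} = \frac{1}{10060030}$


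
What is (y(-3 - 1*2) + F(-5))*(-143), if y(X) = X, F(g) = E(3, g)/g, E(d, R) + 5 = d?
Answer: 3289/5 ≈ 657.80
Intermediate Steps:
E(d, R) = -5 + d
F(g) = -2/g (F(g) = (-5 + 3)/g = -2/g)
(y(-3 - 1*2) + F(-5))*(-143) = ((-3 - 1*2) - 2/(-5))*(-143) = ((-3 - 2) - 2*(-⅕))*(-143) = (-5 + ⅖)*(-143) = -23/5*(-143) = 3289/5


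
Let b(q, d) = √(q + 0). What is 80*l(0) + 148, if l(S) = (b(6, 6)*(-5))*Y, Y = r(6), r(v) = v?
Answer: 148 - 2400*√6 ≈ -5730.8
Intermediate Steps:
b(q, d) = √q
Y = 6
l(S) = -30*√6 (l(S) = (√6*(-5))*6 = -5*√6*6 = -30*√6)
80*l(0) + 148 = 80*(-30*√6) + 148 = -2400*√6 + 148 = 148 - 2400*√6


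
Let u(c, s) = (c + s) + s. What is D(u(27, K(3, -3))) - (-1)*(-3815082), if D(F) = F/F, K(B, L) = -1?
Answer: -3815081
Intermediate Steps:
u(c, s) = c + 2*s
D(F) = 1
D(u(27, K(3, -3))) - (-1)*(-3815082) = 1 - (-1)*(-3815082) = 1 - 1*3815082 = 1 - 3815082 = -3815081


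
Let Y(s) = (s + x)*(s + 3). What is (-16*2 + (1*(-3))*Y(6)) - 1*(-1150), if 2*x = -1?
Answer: 1939/2 ≈ 969.50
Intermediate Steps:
x = -½ (x = (½)*(-1) = -½ ≈ -0.50000)
Y(s) = (3 + s)*(-½ + s) (Y(s) = (s - ½)*(s + 3) = (-½ + s)*(3 + s) = (3 + s)*(-½ + s))
(-16*2 + (1*(-3))*Y(6)) - 1*(-1150) = (-16*2 + (1*(-3))*(-3/2 + 6² + (5/2)*6)) - 1*(-1150) = (-32 - 3*(-3/2 + 36 + 15)) + 1150 = (-32 - 3*99/2) + 1150 = (-32 - 297/2) + 1150 = -361/2 + 1150 = 1939/2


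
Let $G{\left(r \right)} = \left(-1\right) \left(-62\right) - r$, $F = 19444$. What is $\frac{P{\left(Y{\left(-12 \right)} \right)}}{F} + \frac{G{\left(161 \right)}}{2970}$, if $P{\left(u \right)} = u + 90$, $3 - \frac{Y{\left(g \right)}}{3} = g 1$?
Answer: $- \frac{7697}{291660} \approx -0.02639$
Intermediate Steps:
$Y{\left(g \right)} = 9 - 3 g$ ($Y{\left(g \right)} = 9 - 3 g 1 = 9 - 3 g$)
$P{\left(u \right)} = 90 + u$
$G{\left(r \right)} = 62 - r$
$\frac{P{\left(Y{\left(-12 \right)} \right)}}{F} + \frac{G{\left(161 \right)}}{2970} = \frac{90 + \left(9 - -36\right)}{19444} + \frac{62 - 161}{2970} = \left(90 + \left(9 + 36\right)\right) \frac{1}{19444} + \left(62 - 161\right) \frac{1}{2970} = \left(90 + 45\right) \frac{1}{19444} - \frac{1}{30} = 135 \cdot \frac{1}{19444} - \frac{1}{30} = \frac{135}{19444} - \frac{1}{30} = - \frac{7697}{291660}$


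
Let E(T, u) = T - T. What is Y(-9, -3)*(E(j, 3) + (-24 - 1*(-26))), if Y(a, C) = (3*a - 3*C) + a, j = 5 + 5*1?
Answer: -54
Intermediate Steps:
j = 10 (j = 5 + 5 = 10)
Y(a, C) = -3*C + 4*a (Y(a, C) = (-3*C + 3*a) + a = -3*C + 4*a)
E(T, u) = 0
Y(-9, -3)*(E(j, 3) + (-24 - 1*(-26))) = (-3*(-3) + 4*(-9))*(0 + (-24 - 1*(-26))) = (9 - 36)*(0 + (-24 + 26)) = -27*(0 + 2) = -27*2 = -54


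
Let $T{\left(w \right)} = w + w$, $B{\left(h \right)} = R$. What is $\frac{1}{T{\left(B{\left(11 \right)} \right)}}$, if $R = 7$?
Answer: $\frac{1}{14} \approx 0.071429$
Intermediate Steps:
$B{\left(h \right)} = 7$
$T{\left(w \right)} = 2 w$
$\frac{1}{T{\left(B{\left(11 \right)} \right)}} = \frac{1}{2 \cdot 7} = \frac{1}{14}$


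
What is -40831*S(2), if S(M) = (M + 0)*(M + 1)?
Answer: -244986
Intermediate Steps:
S(M) = M*(1 + M)
-40831*S(2) = -81662*(1 + 2) = -81662*3 = -40831*6 = -244986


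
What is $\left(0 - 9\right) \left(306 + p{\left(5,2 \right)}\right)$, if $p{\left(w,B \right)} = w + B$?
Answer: $-2817$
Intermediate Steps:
$p{\left(w,B \right)} = B + w$
$\left(0 - 9\right) \left(306 + p{\left(5,2 \right)}\right) = \left(0 - 9\right) \left(306 + \left(2 + 5\right)\right) = - 9 \left(306 + 7\right) = \left(-9\right) 313 = -2817$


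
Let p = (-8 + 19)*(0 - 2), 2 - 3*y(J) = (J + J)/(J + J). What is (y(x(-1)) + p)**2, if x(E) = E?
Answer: 4225/9 ≈ 469.44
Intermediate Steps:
y(J) = 1/3 (y(J) = 2/3 - (J + J)/(3*(J + J)) = 2/3 - 2*J/(3*(2*J)) = 2/3 - 2*J*1/(2*J)/3 = 2/3 - 1/3*1 = 2/3 - 1/3 = 1/3)
p = -22 (p = 11*(-2) = -22)
(y(x(-1)) + p)**2 = (1/3 - 22)**2 = (-65/3)**2 = 4225/9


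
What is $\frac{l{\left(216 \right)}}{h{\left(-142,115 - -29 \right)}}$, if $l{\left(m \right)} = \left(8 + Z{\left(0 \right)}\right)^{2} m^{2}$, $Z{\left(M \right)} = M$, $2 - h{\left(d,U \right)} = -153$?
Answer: $\frac{2985984}{155} \approx 19264.0$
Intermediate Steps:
$h{\left(d,U \right)} = 155$ ($h{\left(d,U \right)} = 2 - -153 = 2 + 153 = 155$)
$l{\left(m \right)} = 64 m^{2}$ ($l{\left(m \right)} = \left(8 + 0\right)^{2} m^{2} = 8^{2} m^{2} = 64 m^{2}$)
$\frac{l{\left(216 \right)}}{h{\left(-142,115 - -29 \right)}} = \frac{64 \cdot 216^{2}}{155} = 64 \cdot 46656 \cdot \frac{1}{155} = 2985984 \cdot \frac{1}{155} = \frac{2985984}{155}$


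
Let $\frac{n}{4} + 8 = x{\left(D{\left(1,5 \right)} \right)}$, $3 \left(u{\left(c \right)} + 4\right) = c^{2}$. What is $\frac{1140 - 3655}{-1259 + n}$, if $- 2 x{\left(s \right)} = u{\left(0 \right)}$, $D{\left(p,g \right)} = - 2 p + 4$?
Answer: $\frac{2515}{1283} \approx 1.9602$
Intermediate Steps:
$D{\left(p,g \right)} = 4 - 2 p$
$u{\left(c \right)} = -4 + \frac{c^{2}}{3}$
$x{\left(s \right)} = 2$ ($x{\left(s \right)} = - \frac{-4 + \frac{0^{2}}{3}}{2} = - \frac{-4 + \frac{1}{3} \cdot 0}{2} = - \frac{-4 + 0}{2} = \left(- \frac{1}{2}\right) \left(-4\right) = 2$)
$n = -24$ ($n = -32 + 4 \cdot 2 = -32 + 8 = -24$)
$\frac{1140 - 3655}{-1259 + n} = \frac{1140 - 3655}{-1259 - 24} = - \frac{2515}{-1283} = \left(-2515\right) \left(- \frac{1}{1283}\right) = \frac{2515}{1283}$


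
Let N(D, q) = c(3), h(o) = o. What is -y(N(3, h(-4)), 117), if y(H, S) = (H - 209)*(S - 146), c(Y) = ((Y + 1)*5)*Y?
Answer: -4321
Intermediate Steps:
c(Y) = Y*(5 + 5*Y) (c(Y) = ((1 + Y)*5)*Y = (5 + 5*Y)*Y = Y*(5 + 5*Y))
N(D, q) = 60 (N(D, q) = 5*3*(1 + 3) = 5*3*4 = 60)
y(H, S) = (-209 + H)*(-146 + S)
-y(N(3, h(-4)), 117) = -(30514 - 209*117 - 146*60 + 60*117) = -(30514 - 24453 - 8760 + 7020) = -1*4321 = -4321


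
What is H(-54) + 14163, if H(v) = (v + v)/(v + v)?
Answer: 14164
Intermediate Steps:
H(v) = 1 (H(v) = (2*v)/((2*v)) = (2*v)*(1/(2*v)) = 1)
H(-54) + 14163 = 1 + 14163 = 14164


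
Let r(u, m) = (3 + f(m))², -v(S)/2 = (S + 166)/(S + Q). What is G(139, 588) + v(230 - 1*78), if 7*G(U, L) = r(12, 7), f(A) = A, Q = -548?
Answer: 3671/231 ≈ 15.892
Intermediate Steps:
v(S) = -2*(166 + S)/(-548 + S) (v(S) = -2*(S + 166)/(S - 548) = -2*(166 + S)/(-548 + S))
r(u, m) = (3 + m)²
G(U, L) = 100/7 (G(U, L) = (3 + 7)²/7 = (⅐)*10² = (⅐)*100 = 100/7)
G(139, 588) + v(230 - 1*78) = 100/7 + 2*(-166 - (230 - 1*78))/(-548 + (230 - 1*78)) = 100/7 + 2*(-166 - (230 - 78))/(-548 + (230 - 78)) = 100/7 + 2*(-166 - 1*152)/(-548 + 152) = 100/7 + 2*(-166 - 152)/(-396) = 100/7 + 2*(-1/396)*(-318) = 100/7 + 53/33 = 3671/231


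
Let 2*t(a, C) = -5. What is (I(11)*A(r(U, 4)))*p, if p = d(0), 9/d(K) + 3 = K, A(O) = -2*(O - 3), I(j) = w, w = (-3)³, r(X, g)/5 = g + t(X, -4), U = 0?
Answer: -729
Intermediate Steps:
t(a, C) = -5/2 (t(a, C) = (½)*(-5) = -5/2)
r(X, g) = -25/2 + 5*g (r(X, g) = 5*(g - 5/2) = 5*(-5/2 + g) = -25/2 + 5*g)
w = -27
I(j) = -27
A(O) = 6 - 2*O (A(O) = -2*(-3 + O) = 6 - 2*O)
d(K) = 9/(-3 + K)
p = -3 (p = 9/(-3 + 0) = 9/(-3) = 9*(-⅓) = -3)
(I(11)*A(r(U, 4)))*p = -27*(6 - 2*(-25/2 + 5*4))*(-3) = -27*(6 - 2*(-25/2 + 20))*(-3) = -27*(6 - 2*15/2)*(-3) = -27*(6 - 15)*(-3) = -27*(-9)*(-3) = 243*(-3) = -729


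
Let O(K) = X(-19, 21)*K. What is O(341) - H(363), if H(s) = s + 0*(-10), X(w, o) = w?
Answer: -6842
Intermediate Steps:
H(s) = s (H(s) = s + 0 = s)
O(K) = -19*K
O(341) - H(363) = -19*341 - 1*363 = -6479 - 363 = -6842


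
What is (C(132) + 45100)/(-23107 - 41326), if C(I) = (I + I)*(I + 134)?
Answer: -115324/64433 ≈ -1.7898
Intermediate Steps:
C(I) = 2*I*(134 + I) (C(I) = (2*I)*(134 + I) = 2*I*(134 + I))
(C(132) + 45100)/(-23107 - 41326) = (2*132*(134 + 132) + 45100)/(-23107 - 41326) = (2*132*266 + 45100)/(-64433) = (70224 + 45100)*(-1/64433) = 115324*(-1/64433) = -115324/64433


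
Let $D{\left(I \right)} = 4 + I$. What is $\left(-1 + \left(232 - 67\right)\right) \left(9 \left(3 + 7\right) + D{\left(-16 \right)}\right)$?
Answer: $12792$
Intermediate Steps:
$\left(-1 + \left(232 - 67\right)\right) \left(9 \left(3 + 7\right) + D{\left(-16 \right)}\right) = \left(-1 + \left(232 - 67\right)\right) \left(9 \left(3 + 7\right) + \left(4 - 16\right)\right) = \left(-1 + 165\right) \left(9 \cdot 10 - 12\right) = 164 \left(90 - 12\right) = 164 \cdot 78 = 12792$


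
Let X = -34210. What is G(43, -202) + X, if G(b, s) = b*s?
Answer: -42896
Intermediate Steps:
G(43, -202) + X = 43*(-202) - 34210 = -8686 - 34210 = -42896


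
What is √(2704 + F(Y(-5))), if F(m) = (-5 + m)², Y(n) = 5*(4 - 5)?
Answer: 2*√701 ≈ 52.953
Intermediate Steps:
Y(n) = -5 (Y(n) = 5*(-1) = -5)
√(2704 + F(Y(-5))) = √(2704 + (-5 - 5)²) = √(2704 + (-10)²) = √(2704 + 100) = √2804 = 2*√701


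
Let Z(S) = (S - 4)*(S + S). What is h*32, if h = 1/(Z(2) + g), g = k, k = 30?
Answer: 16/11 ≈ 1.4545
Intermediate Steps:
g = 30
Z(S) = 2*S*(-4 + S) (Z(S) = (-4 + S)*(2*S) = 2*S*(-4 + S))
h = 1/22 (h = 1/(2*2*(-4 + 2) + 30) = 1/(2*2*(-2) + 30) = 1/(-8 + 30) = 1/22 ≈ 0.045455)
h*32 = (1/22)*32 = 16/11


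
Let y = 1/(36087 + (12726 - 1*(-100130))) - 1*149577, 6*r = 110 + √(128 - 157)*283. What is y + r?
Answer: -66827149465/446829 + 283*I*√29/6 ≈ -1.4956e+5 + 254.0*I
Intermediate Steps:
r = 55/3 + 283*I*√29/6 (r = (110 + √(128 - 157)*283)/6 = (110 + √(-29)*283)/6 = (110 + (I*√29)*283)/6 = (110 + 283*I*√29)/6 = 55/3 + 283*I*√29/6 ≈ 18.333 + 254.0*I)
y = -22278447110/148943 (y = 1/(36087 + (12726 + 100130)) - 149577 = 1/(36087 + 112856) - 149577 = 1/148943 - 149577 = -22278447110/148943 ≈ -1.4958e+5)
y + r = -22278447110/148943 + (55/3 + 283*I*√29/6) = -66827149465/446829 + 283*I*√29/6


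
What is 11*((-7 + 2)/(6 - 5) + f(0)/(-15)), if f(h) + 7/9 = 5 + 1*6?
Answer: -8437/135 ≈ -62.496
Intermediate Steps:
f(h) = 92/9 (f(h) = -7/9 + (5 + 1*6) = -7/9 + (5 + 6) = -7/9 + 11 = 92/9)
11*((-7 + 2)/(6 - 5) + f(0)/(-15)) = 11*((-7 + 2)/(6 - 5) + (92/9)/(-15)) = 11*(-5/1 + (92/9)*(-1/15)) = 11*(-5*1 - 92/135) = 11*(-5 - 92/135) = 11*(-767/135) = -8437/135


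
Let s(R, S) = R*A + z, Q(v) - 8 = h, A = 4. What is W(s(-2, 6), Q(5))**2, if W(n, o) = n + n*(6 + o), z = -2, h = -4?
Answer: 12100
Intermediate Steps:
Q(v) = 4 (Q(v) = 8 - 4 = 4)
s(R, S) = -2 + 4*R (s(R, S) = R*4 - 2 = 4*R - 2 = -2 + 4*R)
W(s(-2, 6), Q(5))**2 = ((-2 + 4*(-2))*(7 + 4))**2 = ((-2 - 8)*11)**2 = (-10*11)**2 = (-110)**2 = 12100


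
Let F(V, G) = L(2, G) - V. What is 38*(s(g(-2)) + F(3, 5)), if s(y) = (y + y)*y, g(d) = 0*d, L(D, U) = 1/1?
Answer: -76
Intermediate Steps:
L(D, U) = 1
F(V, G) = 1 - V
g(d) = 0
s(y) = 2*y² (s(y) = (2*y)*y = 2*y²)
38*(s(g(-2)) + F(3, 5)) = 38*(2*0² + (1 - 1*3)) = 38*(2*0 + (1 - 3)) = 38*(0 - 2) = 38*(-2) = -76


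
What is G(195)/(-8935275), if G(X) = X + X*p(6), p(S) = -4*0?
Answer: -13/595685 ≈ -2.1824e-5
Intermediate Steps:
p(S) = 0
G(X) = X (G(X) = X + X*0 = X + 0 = X)
G(195)/(-8935275) = 195/(-8935275) = 195*(-1/8935275) = -13/595685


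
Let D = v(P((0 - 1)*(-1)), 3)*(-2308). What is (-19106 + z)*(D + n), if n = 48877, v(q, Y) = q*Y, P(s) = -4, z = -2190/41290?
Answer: -6040759203689/4129 ≈ -1.4630e+9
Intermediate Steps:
z = -219/4129 (z = -2190*1/41290 = -219/4129 ≈ -0.053039)
v(q, Y) = Y*q
D = 27696 (D = (3*(-4))*(-2308) = -12*(-2308) = 27696)
(-19106 + z)*(D + n) = (-19106 - 219/4129)*(27696 + 48877) = -78888893/4129*76573 = -6040759203689/4129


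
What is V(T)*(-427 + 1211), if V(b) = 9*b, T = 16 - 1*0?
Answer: 112896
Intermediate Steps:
T = 16 (T = 16 + 0 = 16)
V(T)*(-427 + 1211) = (9*16)*(-427 + 1211) = 144*784 = 112896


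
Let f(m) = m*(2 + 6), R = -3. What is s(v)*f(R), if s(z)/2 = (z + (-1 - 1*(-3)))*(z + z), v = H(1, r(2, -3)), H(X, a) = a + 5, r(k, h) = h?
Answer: -768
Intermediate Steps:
H(X, a) = 5 + a
v = 2 (v = 5 - 3 = 2)
f(m) = 8*m (f(m) = m*8 = 8*m)
s(z) = 4*z*(2 + z) (s(z) = 2*((z + (-1 - 1*(-3)))*(z + z)) = 2*((z + (-1 + 3))*(2*z)) = 2*((z + 2)*(2*z)) = 2*((2 + z)*(2*z)) = 2*(2*z*(2 + z)) = 4*z*(2 + z))
s(v)*f(R) = (4*2*(2 + 2))*(8*(-3)) = (4*2*4)*(-24) = 32*(-24) = -768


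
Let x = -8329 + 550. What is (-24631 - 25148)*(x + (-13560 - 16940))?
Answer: 1905490341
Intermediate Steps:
x = -7779
(-24631 - 25148)*(x + (-13560 - 16940)) = (-24631 - 25148)*(-7779 + (-13560 - 16940)) = -49779*(-7779 - 30500) = -49779*(-38279) = 1905490341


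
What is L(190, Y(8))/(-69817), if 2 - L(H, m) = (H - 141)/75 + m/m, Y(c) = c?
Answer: -26/5236275 ≈ -4.9654e-6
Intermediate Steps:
L(H, m) = 72/25 - H/75 (L(H, m) = 2 - ((H - 141)/75 + m/m) = 2 - ((-141 + H)*(1/75) + 1) = 2 - ((-47/25 + H/75) + 1) = 2 - (-22/25 + H/75) = 2 + (22/25 - H/75) = 72/25 - H/75)
L(190, Y(8))/(-69817) = (72/25 - 1/75*190)/(-69817) = (72/25 - 38/15)*(-1/69817) = (26/75)*(-1/69817) = -26/5236275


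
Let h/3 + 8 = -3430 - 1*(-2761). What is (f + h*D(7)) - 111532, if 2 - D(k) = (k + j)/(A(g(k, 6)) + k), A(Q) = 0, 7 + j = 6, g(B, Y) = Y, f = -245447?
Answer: -2515101/7 ≈ -3.5930e+5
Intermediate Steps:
j = -1 (j = -7 + 6 = -1)
D(k) = 2 - (-1 + k)/k (D(k) = 2 - (k - 1)/(0 + k) = 2 - (-1 + k)/k)
h = -2031 (h = -24 + 3*(-3430 - 1*(-2761)) = -24 + 3*(-3430 + 2761) = -24 + 3*(-669) = -24 - 2007 = -2031)
(f + h*D(7)) - 111532 = (-245447 - 2031*(1 + 7)/7) - 111532 = (-245447 - 2031*8/7) - 111532 = (-245447 - 16248/7) - 111532 = -1734377/7 - 111532 = -2515101/7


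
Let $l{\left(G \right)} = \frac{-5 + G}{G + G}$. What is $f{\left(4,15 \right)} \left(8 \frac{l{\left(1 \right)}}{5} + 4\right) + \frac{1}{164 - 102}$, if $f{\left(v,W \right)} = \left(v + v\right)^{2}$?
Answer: $\frac{15877}{310} \approx 51.216$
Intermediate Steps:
$l{\left(G \right)} = \frac{-5 + G}{2 G}$
$f{\left(v,W \right)} = 4 v^{2}$ ($f{\left(v,W \right)} = \left(2 v\right)^{2} = 4 v^{2}$)
$f{\left(4,15 \right)} \left(8 \frac{l{\left(1 \right)}}{5} + 4\right) + \frac{1}{164 - 102} = 4 \cdot 4^{2} \left(8 \frac{\frac{1}{2} \cdot 1^{-1} \left(-5 + 1\right)}{5} + 4\right) + \frac{1}{164 - 102} = 4 \cdot 16 \left(8 \cdot \frac{1}{2} \cdot 1 \left(-4\right) \frac{1}{5} + 4\right) + \frac{1}{62} = 64 \left(8 \left(\left(-2\right) \frac{1}{5}\right) + 4\right) + \frac{1}{62} = 64 \left(8 \left(- \frac{2}{5}\right) + 4\right) + \frac{1}{62} = 64 \left(- \frac{16}{5} + 4\right) + \frac{1}{62} = 64 \cdot \frac{4}{5} + \frac{1}{62} = \frac{256}{5} + \frac{1}{62} = \frac{15877}{310}$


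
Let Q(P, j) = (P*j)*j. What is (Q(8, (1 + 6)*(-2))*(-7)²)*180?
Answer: 13829760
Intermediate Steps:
Q(P, j) = P*j²
(Q(8, (1 + 6)*(-2))*(-7)²)*180 = ((8*((1 + 6)*(-2))²)*(-7)²)*180 = ((8*(7*(-2))²)*49)*180 = ((8*(-14)²)*49)*180 = ((8*196)*49)*180 = (1568*49)*180 = 76832*180 = 13829760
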